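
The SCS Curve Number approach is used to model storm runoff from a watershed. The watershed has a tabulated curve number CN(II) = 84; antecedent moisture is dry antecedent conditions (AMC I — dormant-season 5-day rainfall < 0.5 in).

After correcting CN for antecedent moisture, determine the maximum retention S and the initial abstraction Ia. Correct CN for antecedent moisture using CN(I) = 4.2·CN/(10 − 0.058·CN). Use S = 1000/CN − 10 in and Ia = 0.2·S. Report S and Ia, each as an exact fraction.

S = 2000/441 in ≈ 4.535 in; Ia = 400/441 in ≈ 0.907 in

Adjust CN=84 to AMC I: 4.2·84/(10 − 0.058·84) → (1764/5) ÷ (641/125) = 44100/641 ≈ 68.799
Retention S: 1000/CN − 10 with CN=68.799 → S = 2000/441 ≈ 4.535 in
Ia = 0.2·(2000/441) = 400/441 in ≈ 0.907 in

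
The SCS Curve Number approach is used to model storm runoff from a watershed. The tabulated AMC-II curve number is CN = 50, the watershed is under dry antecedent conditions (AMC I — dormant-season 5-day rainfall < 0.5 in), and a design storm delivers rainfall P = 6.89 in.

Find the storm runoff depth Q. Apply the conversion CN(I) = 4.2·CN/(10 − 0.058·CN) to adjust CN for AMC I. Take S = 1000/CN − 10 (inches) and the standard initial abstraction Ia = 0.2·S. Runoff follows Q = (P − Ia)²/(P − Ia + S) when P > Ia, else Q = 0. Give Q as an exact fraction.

Q = 19971961/114384900 in ≈ 0.175 in

CN(I) from CN(II)=50: (4.2·50)/(10 − 0.058·50) = 2100/71 ≈ 29.577
S = 1000/(2100/71) − 10 = 500/21 in ≈ 23.810 in
Initial abstraction Ia = S/5 = (500/21)/5 = 100/21 ≈ 4.762 in
Since P=6.890 > Ia=4.762: effective rainfall P−Ia = 4469/2100 in
Q: (4469/2100)² ÷ (54469/2100) = 19971961/114384900 in (≈ 0.175 in)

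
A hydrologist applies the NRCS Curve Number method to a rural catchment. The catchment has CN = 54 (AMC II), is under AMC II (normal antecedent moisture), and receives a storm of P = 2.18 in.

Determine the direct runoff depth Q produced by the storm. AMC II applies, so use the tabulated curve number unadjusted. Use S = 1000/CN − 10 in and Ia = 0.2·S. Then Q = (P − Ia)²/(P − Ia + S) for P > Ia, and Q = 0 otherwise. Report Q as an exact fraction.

Average conditions: CN = 54 (no AMC adjustment).
Max retention: S = 1000/54 − 10 = 230/27 in (≈ 8.519 in)
Ia = 0.2·(230/27) = 46/27 in ≈ 1.704 in
Since P=2.180 > Ia=1.704: effective rainfall P−Ia = 643/1350 in
Q = (643/1350)²/((643/1350) + 230/27) = (413449/1822500)/(12143/1350) = 413449/16393050 in ≈ 0.025 in

Q = 413449/16393050 in ≈ 0.025 in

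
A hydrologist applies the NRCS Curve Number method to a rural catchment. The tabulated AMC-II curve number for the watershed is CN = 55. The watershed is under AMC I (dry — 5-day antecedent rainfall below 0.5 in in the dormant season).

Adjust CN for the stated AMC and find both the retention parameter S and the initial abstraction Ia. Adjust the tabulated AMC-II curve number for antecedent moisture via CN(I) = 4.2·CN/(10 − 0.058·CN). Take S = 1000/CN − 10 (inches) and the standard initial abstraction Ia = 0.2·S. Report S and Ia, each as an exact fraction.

Dry (AMC I): CN(I) = 4.2·55/(10 − 0.058·55) = 231/(681/100) = 7700/227 ≈ 33.921
Max retention: S = 1000/(7700/227) − 10 = 1500/77 in (≈ 19.481 in)
Ia = 0.2·(1500/77) = 300/77 in ≈ 3.896 in

S = 1500/77 in ≈ 19.481 in; Ia = 300/77 in ≈ 3.896 in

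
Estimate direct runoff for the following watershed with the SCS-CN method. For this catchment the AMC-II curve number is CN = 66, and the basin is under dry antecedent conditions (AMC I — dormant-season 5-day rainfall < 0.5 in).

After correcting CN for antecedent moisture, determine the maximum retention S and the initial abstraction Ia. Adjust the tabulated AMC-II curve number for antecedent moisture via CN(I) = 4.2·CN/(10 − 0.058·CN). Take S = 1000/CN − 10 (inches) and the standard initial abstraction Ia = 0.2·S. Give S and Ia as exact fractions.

S = 8500/693 in ≈ 12.266 in; Ia = 1700/693 in ≈ 2.453 in

Dry (AMC I): CN(I) = 4.2·66/(10 − 0.058·66) = (1386/5)/(1543/250) = 69300/1543 ≈ 44.913
Max retention: S = 1000/(69300/1543) − 10 = 8500/693 in (≈ 12.266 in)
Ia = 0.2·(8500/693) = 1700/693 in ≈ 2.453 in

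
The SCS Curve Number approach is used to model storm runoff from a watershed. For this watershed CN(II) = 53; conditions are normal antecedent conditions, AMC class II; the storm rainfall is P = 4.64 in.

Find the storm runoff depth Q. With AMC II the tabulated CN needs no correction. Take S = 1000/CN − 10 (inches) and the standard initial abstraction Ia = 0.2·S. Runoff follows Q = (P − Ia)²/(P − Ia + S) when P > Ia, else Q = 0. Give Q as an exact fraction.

Average conditions: CN = 53 (no AMC adjustment).
S = 1000/53 − 10 = 470/53 in ≈ 8.868 in
Ia = 0.2S: 0.2·8.868 = 1.774 in (exactly 94/53)
Since P=4.640 > Ia=1.774: effective rainfall P−Ia = 3798/1325 in
Q: (3798/1325)² ÷ (15548/1325) = 3606201/5150275 in (≈ 0.700 in)

Q = 3606201/5150275 in ≈ 0.700 in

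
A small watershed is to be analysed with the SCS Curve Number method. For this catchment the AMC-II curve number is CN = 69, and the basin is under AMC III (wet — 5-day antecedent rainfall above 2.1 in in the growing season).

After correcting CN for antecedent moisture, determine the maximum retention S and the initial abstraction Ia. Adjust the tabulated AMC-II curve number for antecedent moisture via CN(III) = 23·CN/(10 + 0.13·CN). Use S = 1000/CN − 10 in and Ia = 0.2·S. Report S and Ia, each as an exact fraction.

CN(III) from CN(II)=69: (23·69)/(10 + 0.13·69) = 158700/1897 ≈ 83.658
S = 1000/(158700/1897) − 10 = 3100/1587 in ≈ 1.953 in
Ia = 0.2·(3100/1587) = 620/1587 in ≈ 0.391 in

S = 3100/1587 in ≈ 1.953 in; Ia = 620/1587 in ≈ 0.391 in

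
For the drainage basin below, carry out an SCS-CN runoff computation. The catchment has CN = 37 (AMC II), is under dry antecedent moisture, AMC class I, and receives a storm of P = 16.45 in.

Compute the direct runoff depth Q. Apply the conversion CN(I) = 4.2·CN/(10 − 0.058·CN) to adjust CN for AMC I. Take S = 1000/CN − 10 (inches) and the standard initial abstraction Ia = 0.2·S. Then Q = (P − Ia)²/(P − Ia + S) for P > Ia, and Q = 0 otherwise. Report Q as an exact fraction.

Dry (AMC I): CN(I) = 4.2·37/(10 − 0.058·37) = (777/5)/(3927/500) = 3700/187 ≈ 19.786
Retention S: 1000/CN − 10 with CN=19.786 → S = 1500/37 ≈ 40.541 in
Ia = 0.2·(1500/37) = 300/37 in ≈ 8.108 in
Excess rainfall: 16.450 − 8.108 = 8.342 in; P > Ia so Q > 0
Q: (6173/740)² ÷ (36173/740) = 38105929/26768020 in (≈ 1.424 in)

Q = 38105929/26768020 in ≈ 1.424 in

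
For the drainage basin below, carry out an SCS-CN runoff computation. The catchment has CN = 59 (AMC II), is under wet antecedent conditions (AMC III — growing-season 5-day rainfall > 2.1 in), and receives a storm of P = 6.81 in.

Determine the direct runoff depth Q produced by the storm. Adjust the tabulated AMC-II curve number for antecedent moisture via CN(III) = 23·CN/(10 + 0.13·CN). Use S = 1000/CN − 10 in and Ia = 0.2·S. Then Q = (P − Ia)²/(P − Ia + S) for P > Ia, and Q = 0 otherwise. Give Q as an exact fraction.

Adjust CN=59 to AMC III: 23·59/(10 + 0.13·59) → 1357 ÷ (1767/100) = 135700/1767 ≈ 76.797
Max retention: S = 1000/(135700/1767) − 10 = 4100/1357 in (≈ 3.021 in)
Initial abstraction Ia = S/5 = (4100/1357)/5 = 820/1357 ≈ 0.604 in
Since P=6.810 > Ia=0.604: effective rainfall P−Ia = 842117/135700 in
Q = (842117/135700)²/((842117/135700) + 4100/1357) = (709161041689/18414490000)/(1252117/135700) = 709161041689/169912276900 in ≈ 4.174 in

Q = 709161041689/169912276900 in ≈ 4.174 in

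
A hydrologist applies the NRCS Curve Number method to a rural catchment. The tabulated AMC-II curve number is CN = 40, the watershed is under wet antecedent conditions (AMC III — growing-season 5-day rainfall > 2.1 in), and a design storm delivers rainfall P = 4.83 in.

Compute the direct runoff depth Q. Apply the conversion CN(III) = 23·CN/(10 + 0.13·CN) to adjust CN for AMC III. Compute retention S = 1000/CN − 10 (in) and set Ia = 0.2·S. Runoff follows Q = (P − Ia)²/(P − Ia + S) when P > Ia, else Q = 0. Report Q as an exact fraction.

Q = 21918627/17716900 in ≈ 1.237 in

CN(III) from CN(II)=40: (23·40)/(10 + 0.13·40) = 1150/19 ≈ 60.526
S = 1000/(1150/19) − 10 = 150/23 in ≈ 6.522 in
Ia = 0.2S: 0.2·6.522 = 1.304 in (exactly 30/23)
Excess rainfall: 4.830 − 1.304 = 3.526 in; P > Ia so Q > 0
Q: (8109/2300)² ÷ (23109/2300) = 21918627/17716900 in (≈ 1.237 in)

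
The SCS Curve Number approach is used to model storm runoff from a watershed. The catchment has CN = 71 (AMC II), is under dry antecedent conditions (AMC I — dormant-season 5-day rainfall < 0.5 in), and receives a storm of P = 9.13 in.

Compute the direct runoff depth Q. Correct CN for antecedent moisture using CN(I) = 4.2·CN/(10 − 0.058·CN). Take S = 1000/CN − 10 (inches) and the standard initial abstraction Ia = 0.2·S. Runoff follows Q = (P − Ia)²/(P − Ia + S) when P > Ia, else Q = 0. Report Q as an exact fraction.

CN(I) from CN(II)=71: (4.2·71)/(10 − 0.058·71) = 149100/2941 ≈ 50.697
S = 1000/(149100/2941) − 10 = 14500/1491 in ≈ 9.725 in
Ia = 0.2·(14500/1491) = 2900/1491 in ≈ 1.945 in
Excess rainfall: 9.130 − 1.945 = 7.185 in; P > Ia so Q > 0
Q = (1071283/149100)²/((1071283/149100) + 14500/1491) = (1147647266089/22230810000)/(2521283/149100) = 1147647266089/375923295300 in ≈ 3.053 in

Q = 1147647266089/375923295300 in ≈ 3.053 in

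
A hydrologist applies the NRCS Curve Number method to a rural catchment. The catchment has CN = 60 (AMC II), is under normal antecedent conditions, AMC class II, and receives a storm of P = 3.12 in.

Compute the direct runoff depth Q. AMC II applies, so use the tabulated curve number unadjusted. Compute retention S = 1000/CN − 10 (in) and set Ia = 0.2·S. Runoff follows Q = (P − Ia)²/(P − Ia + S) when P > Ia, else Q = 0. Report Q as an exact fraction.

CN(II) = 60; AMC II needs no correction.
Retention S: 1000/CN − 10 with CN=60.000 → S = 20/3 ≈ 6.667 in
Ia = 0.2S: 0.2·6.667 = 1.333 in (exactly 4/3)
Excess rainfall: 3.120 − 1.333 = 1.787 in; P > Ia so Q > 0
Q = (134/75)²/((134/75) + 20/3) = (17956/5625)/(634/75) = 8978/23775 in ≈ 0.378 in

Q = 8978/23775 in ≈ 0.378 in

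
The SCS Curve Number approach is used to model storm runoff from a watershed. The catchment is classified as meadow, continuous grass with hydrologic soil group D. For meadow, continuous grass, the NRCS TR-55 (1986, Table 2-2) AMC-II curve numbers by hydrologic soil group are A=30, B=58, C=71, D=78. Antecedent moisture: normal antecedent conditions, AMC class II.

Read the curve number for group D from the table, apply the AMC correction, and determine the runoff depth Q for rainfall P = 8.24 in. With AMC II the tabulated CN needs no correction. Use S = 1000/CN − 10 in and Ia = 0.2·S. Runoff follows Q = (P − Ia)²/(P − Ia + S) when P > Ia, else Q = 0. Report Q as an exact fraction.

NRCS table: meadow, continuous grass, soil group D → CN(II) = 78
AMC II — tabulated CN = 78 applies directly.
S = 1000/78 − 10 = 110/39 in ≈ 2.821 in
Ia = 0.2S: 0.2·2.821 = 0.564 in (exactly 22/39)
Since P=8.240 > Ia=0.564: effective rainfall P−Ia = 7484/975 in
Runoff Q = (P−Ia)²/(P−Ia+S) = (7.676)²/(7.676+2.821) = 28005128/4989075 ≈ 5.613 in

Q = 28005128/4989075 in ≈ 5.613 in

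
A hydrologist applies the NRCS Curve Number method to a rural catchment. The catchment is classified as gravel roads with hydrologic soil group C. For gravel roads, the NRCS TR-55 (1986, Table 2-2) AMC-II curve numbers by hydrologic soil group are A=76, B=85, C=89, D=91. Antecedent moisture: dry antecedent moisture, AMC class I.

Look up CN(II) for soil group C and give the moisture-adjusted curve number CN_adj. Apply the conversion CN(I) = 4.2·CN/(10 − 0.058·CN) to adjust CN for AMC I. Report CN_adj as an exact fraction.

CN_adj = 186900/2419 ≈ 77.263

NRCS table: gravel roads, soil group C → CN(II) = 89
CN(I) from CN(II)=89: (4.2·89)/(10 − 0.058·89) = 186900/2419 ≈ 77.263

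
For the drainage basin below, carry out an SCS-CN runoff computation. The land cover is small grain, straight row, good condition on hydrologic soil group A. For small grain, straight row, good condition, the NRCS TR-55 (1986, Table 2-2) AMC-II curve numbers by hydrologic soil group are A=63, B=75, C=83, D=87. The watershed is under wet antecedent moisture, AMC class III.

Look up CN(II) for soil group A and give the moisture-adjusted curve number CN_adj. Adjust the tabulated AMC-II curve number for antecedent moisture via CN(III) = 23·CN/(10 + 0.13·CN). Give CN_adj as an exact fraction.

NRCS table: small grain, straight row, good condition, soil group A → CN(II) = 63
Wet (AMC III): CN(III) = 23·63/(10 + 0.13·63) = 1449/(1819/100) = 144900/1819 ≈ 79.659

CN_adj = 144900/1819 ≈ 79.659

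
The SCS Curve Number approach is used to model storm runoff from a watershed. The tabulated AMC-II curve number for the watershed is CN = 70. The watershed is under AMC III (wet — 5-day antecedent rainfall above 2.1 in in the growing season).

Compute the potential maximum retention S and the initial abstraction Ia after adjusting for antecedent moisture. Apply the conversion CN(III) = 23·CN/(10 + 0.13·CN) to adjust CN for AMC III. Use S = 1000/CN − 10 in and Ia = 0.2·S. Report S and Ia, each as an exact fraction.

S = 300/161 in ≈ 1.863 in; Ia = 60/161 in ≈ 0.373 in

Adjust CN=70 to AMC III: 23·70/(10 + 0.13·70) → 1610 ÷ (191/10) = 16100/191 ≈ 84.293
Retention S: 1000/CN − 10 with CN=84.293 → S = 300/161 ≈ 1.863 in
Initial abstraction Ia = S/5 = (300/161)/5 = 60/161 ≈ 0.373 in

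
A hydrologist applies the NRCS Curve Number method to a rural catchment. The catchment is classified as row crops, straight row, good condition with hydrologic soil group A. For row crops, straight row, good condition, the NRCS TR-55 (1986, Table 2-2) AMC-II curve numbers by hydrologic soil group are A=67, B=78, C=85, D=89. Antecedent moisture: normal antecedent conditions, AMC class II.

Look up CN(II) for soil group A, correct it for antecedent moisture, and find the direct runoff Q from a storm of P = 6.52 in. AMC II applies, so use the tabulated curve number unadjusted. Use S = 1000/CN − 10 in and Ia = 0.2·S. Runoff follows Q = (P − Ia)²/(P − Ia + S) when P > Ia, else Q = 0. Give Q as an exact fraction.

Q = 85951441/29347675 in ≈ 2.929 in

NRCS table: row crops, straight row, good condition, soil group A → CN(II) = 67
Average conditions: CN = 67 (no AMC adjustment).
Retention S: 1000/CN − 10 with CN=67.000 → S = 330/67 ≈ 4.925 in
Ia = 0.2S: 0.2·4.925 = 0.985 in (exactly 66/67)
Excess rainfall: 6.520 − 0.985 = 5.535 in; P > Ia so Q > 0
Runoff Q = (P−Ia)²/(P−Ia+S) = (5.535)²/(5.535+4.925) = 85951441/29347675 ≈ 2.929 in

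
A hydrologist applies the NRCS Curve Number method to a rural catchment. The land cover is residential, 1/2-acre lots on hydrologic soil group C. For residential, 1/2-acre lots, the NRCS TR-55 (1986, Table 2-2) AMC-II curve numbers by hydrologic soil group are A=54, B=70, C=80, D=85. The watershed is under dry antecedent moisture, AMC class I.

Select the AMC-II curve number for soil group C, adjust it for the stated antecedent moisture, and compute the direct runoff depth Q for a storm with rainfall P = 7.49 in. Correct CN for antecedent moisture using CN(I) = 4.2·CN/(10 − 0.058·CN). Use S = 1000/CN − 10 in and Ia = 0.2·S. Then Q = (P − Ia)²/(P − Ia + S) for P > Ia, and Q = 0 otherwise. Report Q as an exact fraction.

NRCS table: residential, 1/2-acre lots, soil group C → CN(II) = 80
CN(I) from CN(II)=80: (4.2·80)/(10 − 0.058·80) = 4200/67 ≈ 62.687
Max retention: S = 1000/(4200/67) − 10 = 125/21 in (≈ 5.952 in)
Initial abstraction Ia = S/5 = (125/21)/5 = 25/21 ≈ 1.190 in
P − Ia = 7.490 − 1.190 = 13229/2100 ≈ 6.300 in (> 0, runoff occurs)
Q = (13229/2100)²/((13229/2100) + 125/21) = (175006441/4410000)/(25729/2100) = 175006441/54030900 in ≈ 3.239 in

Q = 175006441/54030900 in ≈ 3.239 in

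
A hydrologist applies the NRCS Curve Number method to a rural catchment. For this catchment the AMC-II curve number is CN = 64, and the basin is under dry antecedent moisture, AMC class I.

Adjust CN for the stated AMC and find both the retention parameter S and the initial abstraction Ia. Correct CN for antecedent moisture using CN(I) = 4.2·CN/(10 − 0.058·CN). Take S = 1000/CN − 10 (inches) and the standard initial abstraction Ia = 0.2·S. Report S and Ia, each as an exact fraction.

S = 375/28 in ≈ 13.393 in; Ia = 75/28 in ≈ 2.679 in

Dry (AMC I): CN(I) = 4.2·64/(10 − 0.058·64) = (1344/5)/(786/125) = 5600/131 ≈ 42.748
Max retention: S = 1000/(5600/131) − 10 = 375/28 in (≈ 13.393 in)
Ia = 0.2S: 0.2·13.393 = 2.679 in (exactly 75/28)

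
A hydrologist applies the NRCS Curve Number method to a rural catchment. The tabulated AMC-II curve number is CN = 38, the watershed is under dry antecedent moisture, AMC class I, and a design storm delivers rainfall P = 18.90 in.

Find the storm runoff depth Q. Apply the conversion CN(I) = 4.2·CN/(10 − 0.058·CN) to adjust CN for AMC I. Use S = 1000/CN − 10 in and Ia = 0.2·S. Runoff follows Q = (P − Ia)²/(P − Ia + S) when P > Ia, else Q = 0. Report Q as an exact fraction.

Adjust CN=38 to AMC I: 4.2·38/(10 − 0.058·38) → (798/5) ÷ (1949/250) = 39900/1949 ≈ 20.472
Max retention: S = 1000/(39900/1949) − 10 = 15500/399 in (≈ 38.847 in)
Ia = 0.2·(15500/399) = 3100/399 in ≈ 7.769 in
P − Ia = 18.900 − 7.769 = 44411/3990 ≈ 11.131 in (> 0, runoff occurs)
Q = (44411/3990)²/((44411/3990) + 15500/399) = (1972336921/15920100)/(199411/3990) = 1972336921/795649890 in ≈ 2.479 in

Q = 1972336921/795649890 in ≈ 2.479 in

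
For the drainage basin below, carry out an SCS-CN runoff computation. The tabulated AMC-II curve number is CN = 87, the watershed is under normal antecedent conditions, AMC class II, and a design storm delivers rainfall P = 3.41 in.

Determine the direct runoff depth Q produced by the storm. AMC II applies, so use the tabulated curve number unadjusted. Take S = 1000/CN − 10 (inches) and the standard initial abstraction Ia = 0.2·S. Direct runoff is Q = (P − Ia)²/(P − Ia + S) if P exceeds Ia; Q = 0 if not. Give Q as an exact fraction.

CN(II) = 87; AMC II needs no correction.
Max retention: S = 1000/87 − 10 = 130/87 in (≈ 1.494 in)
Ia = 0.2S: 0.2·1.494 = 0.299 in (exactly 26/87)
Since P=3.410 > Ia=0.299: effective rainfall P−Ia = 27067/8700 in
Q = (27067/8700)²/((27067/8700) + 130/87) = (732622489/75690000)/(40067/8700) = 732622489/348582900 in ≈ 2.102 in

Q = 732622489/348582900 in ≈ 2.102 in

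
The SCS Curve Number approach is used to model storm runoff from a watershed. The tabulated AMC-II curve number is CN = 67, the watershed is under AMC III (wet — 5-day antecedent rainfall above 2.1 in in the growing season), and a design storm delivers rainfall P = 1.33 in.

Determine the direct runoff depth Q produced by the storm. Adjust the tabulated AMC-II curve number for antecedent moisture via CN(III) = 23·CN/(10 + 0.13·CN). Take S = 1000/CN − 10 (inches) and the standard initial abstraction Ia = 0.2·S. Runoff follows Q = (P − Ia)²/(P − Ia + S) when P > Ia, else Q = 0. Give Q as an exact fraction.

Q = 19307936209/72265657300 in ≈ 0.267 in

Adjust CN=67 to AMC III: 23·67/(10 + 0.13·67) → 1541 ÷ (1871/100) = 154100/1871 ≈ 82.362
Max retention: S = 1000/(154100/1871) − 10 = 3300/1541 in (≈ 2.141 in)
Ia = 0.2·(3300/1541) = 660/1541 in ≈ 0.428 in
Excess rainfall: 1.330 − 0.428 = 0.902 in; P > Ia so Q > 0
Runoff Q = (P−Ia)²/(P−Ia+S) = (0.902)²/(0.902+2.141) = 19307936209/72265657300 ≈ 0.267 in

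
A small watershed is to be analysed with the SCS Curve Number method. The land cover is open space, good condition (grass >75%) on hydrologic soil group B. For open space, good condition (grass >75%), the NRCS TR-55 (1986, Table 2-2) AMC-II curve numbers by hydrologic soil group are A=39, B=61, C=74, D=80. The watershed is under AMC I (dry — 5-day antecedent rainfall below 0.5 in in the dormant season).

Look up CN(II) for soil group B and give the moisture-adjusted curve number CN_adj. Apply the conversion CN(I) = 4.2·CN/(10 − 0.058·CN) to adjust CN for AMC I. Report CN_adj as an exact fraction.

NRCS table: open space, good condition (grass >75%), soil group B → CN(II) = 61
CN(I) from CN(II)=61: (4.2·61)/(10 − 0.058·61) = 42700/1077 ≈ 39.647

CN_adj = 42700/1077 ≈ 39.647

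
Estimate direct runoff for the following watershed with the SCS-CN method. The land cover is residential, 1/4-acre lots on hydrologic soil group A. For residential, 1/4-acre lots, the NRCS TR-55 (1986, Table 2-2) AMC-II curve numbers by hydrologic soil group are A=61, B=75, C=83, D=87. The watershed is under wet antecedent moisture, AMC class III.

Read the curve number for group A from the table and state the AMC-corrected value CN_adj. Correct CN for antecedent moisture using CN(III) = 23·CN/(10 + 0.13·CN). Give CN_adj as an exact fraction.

NRCS table: residential, 1/4-acre lots, soil group A → CN(II) = 61
Adjust CN=61 to AMC III: 23·61/(10 + 0.13·61) → 1403 ÷ (1793/100) = 140300/1793 ≈ 78.249

CN_adj = 140300/1793 ≈ 78.249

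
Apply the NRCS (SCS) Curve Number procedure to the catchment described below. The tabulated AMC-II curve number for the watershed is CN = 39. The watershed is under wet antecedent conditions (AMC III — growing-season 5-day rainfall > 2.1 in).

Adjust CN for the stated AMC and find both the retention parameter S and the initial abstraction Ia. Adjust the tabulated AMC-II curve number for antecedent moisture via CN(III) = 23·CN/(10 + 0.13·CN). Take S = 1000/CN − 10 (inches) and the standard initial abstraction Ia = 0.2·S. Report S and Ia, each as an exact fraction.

S = 6100/897 in ≈ 6.800 in; Ia = 1220/897 in ≈ 1.360 in

Adjust CN=39 to AMC III: 23·39/(10 + 0.13·39) → 897 ÷ (1507/100) = 89700/1507 ≈ 59.522
S = 1000/(89700/1507) − 10 = 6100/897 in ≈ 6.800 in
Ia = 0.2·(6100/897) = 1220/897 in ≈ 1.360 in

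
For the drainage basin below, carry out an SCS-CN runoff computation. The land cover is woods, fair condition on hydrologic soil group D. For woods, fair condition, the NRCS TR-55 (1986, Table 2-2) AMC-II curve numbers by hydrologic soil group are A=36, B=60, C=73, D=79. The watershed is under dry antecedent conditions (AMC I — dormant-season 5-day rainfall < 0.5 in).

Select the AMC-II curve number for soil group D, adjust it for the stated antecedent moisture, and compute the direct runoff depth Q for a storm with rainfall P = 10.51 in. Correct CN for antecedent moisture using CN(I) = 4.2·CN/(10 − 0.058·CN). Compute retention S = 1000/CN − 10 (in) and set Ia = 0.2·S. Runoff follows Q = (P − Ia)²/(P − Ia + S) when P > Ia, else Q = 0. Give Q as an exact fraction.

NRCS table: woods, fair condition, soil group D → CN(II) = 79
Dry (AMC I): CN(I) = 4.2·79/(10 − 0.058·79) = (1659/5)/(2709/500) = 7900/129 ≈ 61.240
Retention S: 1000/CN − 10 with CN=61.240 → S = 500/79 ≈ 6.329 in
Ia = 0.2·(500/79) = 100/79 in ≈ 1.266 in
P − Ia = 10.510 − 1.266 = 73029/7900 ≈ 9.244 in (> 0, runoff occurs)
Q: (73029/7900)² ÷ (123029/7900) = 5333234841/971929100 in (≈ 5.487 in)

Q = 5333234841/971929100 in ≈ 5.487 in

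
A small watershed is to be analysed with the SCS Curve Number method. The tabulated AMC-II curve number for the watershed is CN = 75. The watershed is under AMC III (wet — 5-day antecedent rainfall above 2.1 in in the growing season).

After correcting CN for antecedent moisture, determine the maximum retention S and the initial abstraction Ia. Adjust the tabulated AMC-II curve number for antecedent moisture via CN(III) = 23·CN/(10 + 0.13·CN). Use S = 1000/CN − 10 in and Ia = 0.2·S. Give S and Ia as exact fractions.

Wet (AMC III): CN(III) = 23·75/(10 + 0.13·75) = 1725/(79/4) = 6900/79 ≈ 87.342
S = 1000/(6900/79) − 10 = 100/69 in ≈ 1.449 in
Ia = 0.2·(100/69) = 20/69 in ≈ 0.290 in

S = 100/69 in ≈ 1.449 in; Ia = 20/69 in ≈ 0.290 in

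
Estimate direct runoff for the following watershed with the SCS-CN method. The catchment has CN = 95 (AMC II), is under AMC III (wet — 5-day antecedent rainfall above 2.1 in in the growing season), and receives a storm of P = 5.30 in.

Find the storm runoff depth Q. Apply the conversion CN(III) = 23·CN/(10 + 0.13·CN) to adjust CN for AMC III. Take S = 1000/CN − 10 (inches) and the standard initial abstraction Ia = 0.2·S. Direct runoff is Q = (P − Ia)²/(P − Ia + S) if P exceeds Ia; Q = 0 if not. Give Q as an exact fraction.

Q = 527207521/104709570 in ≈ 5.035 in

Adjust CN=95 to AMC III: 23·95/(10 + 0.13·95) → 2185 ÷ (447/20) = 43700/447 ≈ 97.763
S = 1000/(43700/447) − 10 = 100/437 in ≈ 0.229 in
Initial abstraction Ia = S/5 = (100/437)/5 = 20/437 ≈ 0.046 in
Excess rainfall: 5.300 − 0.046 = 5.254 in; P > Ia so Q > 0
Q: (22961/4370)² ÷ (23961/4370) = 527207521/104709570 in (≈ 5.035 in)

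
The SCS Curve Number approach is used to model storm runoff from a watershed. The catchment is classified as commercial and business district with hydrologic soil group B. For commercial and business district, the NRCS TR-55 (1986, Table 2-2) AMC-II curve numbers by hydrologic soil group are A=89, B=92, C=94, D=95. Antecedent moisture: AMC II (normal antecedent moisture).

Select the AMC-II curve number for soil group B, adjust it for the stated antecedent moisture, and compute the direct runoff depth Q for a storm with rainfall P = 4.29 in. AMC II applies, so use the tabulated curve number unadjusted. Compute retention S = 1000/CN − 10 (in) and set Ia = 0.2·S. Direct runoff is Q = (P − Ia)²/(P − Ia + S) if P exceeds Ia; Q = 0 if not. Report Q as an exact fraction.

Q = 89624089/26374100 in ≈ 3.398 in

NRCS table: commercial and business district, soil group B → CN(II) = 92
AMC II — tabulated CN = 92 applies directly.
Retention S: 1000/CN − 10 with CN=92.000 → S = 20/23 ≈ 0.870 in
Ia = 0.2·(20/23) = 4/23 in ≈ 0.174 in
Excess rainfall: 4.290 − 0.174 = 4.116 in; P > Ia so Q > 0
Runoff Q = (P−Ia)²/(P−Ia+S) = (4.116)²/(4.116+0.870) = 89624089/26374100 ≈ 3.398 in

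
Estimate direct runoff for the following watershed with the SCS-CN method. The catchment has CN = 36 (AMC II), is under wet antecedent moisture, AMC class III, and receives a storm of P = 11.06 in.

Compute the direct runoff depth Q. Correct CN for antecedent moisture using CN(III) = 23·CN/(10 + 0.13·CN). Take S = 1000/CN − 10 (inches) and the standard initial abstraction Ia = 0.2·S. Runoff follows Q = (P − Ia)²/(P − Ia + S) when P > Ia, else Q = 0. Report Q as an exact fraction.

Q = 9696537841/1847174850 in ≈ 5.249 in

CN(III) from CN(II)=36: (23·36)/(10 + 0.13·36) = 20700/367 ≈ 56.403
S = 1000/(20700/367) − 10 = 1600/207 in ≈ 7.729 in
Ia = 0.2S: 0.2·7.729 = 1.546 in (exactly 320/207)
Excess rainfall: 11.060 − 1.546 = 9.514 in; P > Ia so Q > 0
Q = (98471/10350)²/((98471/10350) + 1600/207) = (9696537841/107122500)/(178471/10350) = 9696537841/1847174850 in ≈ 5.249 in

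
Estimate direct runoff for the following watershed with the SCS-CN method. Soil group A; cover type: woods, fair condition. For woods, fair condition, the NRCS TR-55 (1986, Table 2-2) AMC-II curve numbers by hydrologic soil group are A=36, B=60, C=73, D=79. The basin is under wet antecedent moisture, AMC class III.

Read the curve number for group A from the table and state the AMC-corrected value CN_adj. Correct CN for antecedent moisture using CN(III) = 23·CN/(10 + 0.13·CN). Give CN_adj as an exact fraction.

CN_adj = 20700/367 ≈ 56.403

NRCS table: woods, fair condition, soil group A → CN(II) = 36
Adjust CN=36 to AMC III: 23·36/(10 + 0.13·36) → 828 ÷ (367/25) = 20700/367 ≈ 56.403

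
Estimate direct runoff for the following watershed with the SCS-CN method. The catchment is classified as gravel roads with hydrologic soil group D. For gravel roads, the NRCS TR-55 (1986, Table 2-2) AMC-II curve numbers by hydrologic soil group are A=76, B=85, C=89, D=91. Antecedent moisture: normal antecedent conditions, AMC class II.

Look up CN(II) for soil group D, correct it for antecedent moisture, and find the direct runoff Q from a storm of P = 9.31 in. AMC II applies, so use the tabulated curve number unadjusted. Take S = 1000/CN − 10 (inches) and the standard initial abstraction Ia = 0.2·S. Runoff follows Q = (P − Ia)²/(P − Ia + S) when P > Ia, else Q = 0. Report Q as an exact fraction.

NRCS table: gravel roads, soil group D → CN(II) = 91
Average conditions: CN = 91 (no AMC adjustment).
Retention S: 1000/CN − 10 with CN=91.000 → S = 90/91 ≈ 0.989 in
Ia = 0.2S: 0.2·0.989 = 0.198 in (exactly 18/91)
Excess rainfall: 9.310 − 0.198 = 9.112 in; P > Ia so Q > 0
Q: (82921/9100)² ÷ (91921/9100) = 6875892241/836481100 in (≈ 8.220 in)

Q = 6875892241/836481100 in ≈ 8.220 in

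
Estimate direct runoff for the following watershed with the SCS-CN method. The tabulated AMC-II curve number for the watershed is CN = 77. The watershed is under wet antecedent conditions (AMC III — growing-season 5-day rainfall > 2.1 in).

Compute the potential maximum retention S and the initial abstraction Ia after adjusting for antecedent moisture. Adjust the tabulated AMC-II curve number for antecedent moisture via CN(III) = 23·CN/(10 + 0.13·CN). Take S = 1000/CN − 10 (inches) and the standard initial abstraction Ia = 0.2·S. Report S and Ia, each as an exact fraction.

S = 100/77 in ≈ 1.299 in; Ia = 20/77 in ≈ 0.260 in

CN(III) from CN(II)=77: (23·77)/(10 + 0.13·77) = 7700/87 ≈ 88.506
Retention S: 1000/CN − 10 with CN=88.506 → S = 100/77 ≈ 1.299 in
Initial abstraction Ia = S/5 = (100/77)/5 = 20/77 ≈ 0.260 in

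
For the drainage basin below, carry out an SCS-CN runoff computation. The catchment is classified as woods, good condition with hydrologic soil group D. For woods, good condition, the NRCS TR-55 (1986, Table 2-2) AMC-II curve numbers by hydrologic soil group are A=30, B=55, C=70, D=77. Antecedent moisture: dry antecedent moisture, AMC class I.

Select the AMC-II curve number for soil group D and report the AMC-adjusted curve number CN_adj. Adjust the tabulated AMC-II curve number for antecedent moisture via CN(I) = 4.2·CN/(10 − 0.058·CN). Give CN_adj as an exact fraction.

CN_adj = 161700/2767 ≈ 58.439

NRCS table: woods, good condition, soil group D → CN(II) = 77
Dry (AMC I): CN(I) = 4.2·77/(10 − 0.058·77) = (1617/5)/(2767/500) = 161700/2767 ≈ 58.439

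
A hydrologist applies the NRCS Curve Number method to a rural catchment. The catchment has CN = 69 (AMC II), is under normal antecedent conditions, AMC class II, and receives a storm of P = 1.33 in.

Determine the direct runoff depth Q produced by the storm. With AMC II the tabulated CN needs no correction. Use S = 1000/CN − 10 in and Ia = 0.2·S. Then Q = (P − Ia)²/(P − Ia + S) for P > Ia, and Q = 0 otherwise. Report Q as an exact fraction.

Q = 8862529/234441300 in ≈ 0.038 in

AMC II — tabulated CN = 69 applies directly.
S = 1000/69 − 10 = 310/69 in ≈ 4.493 in
Ia = 0.2·(310/69) = 62/69 in ≈ 0.899 in
P − Ia = 1.330 − 0.899 = 2977/6900 ≈ 0.431 in (> 0, runoff occurs)
Q = (2977/6900)²/((2977/6900) + 310/69) = (8862529/47610000)/(33977/6900) = 8862529/234441300 in ≈ 0.038 in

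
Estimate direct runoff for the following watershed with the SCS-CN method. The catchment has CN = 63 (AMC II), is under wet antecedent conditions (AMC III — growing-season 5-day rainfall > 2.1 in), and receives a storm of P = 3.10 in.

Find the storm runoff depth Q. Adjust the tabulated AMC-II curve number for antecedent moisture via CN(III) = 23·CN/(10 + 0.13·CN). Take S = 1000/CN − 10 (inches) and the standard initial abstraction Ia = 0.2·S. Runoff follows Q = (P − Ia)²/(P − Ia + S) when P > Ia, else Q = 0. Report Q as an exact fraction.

Q = 1407675361/1079780310 in ≈ 1.304 in

Adjust CN=63 to AMC III: 23·63/(10 + 0.13·63) → 1449 ÷ (1819/100) = 144900/1819 ≈ 79.659
Retention S: 1000/CN − 10 with CN=79.659 → S = 3700/1449 ≈ 2.553 in
Ia = 0.2S: 0.2·2.553 = 0.511 in (exactly 740/1449)
Excess rainfall: 3.100 − 0.511 = 2.589 in; P > Ia so Q > 0
Q: (37519/14490)² ÷ (74519/14490) = 1407675361/1079780310 in (≈ 1.304 in)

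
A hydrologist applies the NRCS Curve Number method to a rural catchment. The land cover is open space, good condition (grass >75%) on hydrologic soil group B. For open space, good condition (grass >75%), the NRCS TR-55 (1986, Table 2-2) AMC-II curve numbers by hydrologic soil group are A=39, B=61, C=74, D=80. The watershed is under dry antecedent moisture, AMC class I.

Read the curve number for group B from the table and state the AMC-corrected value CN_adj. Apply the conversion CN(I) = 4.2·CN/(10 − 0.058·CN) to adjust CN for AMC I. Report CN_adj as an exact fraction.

CN_adj = 42700/1077 ≈ 39.647

NRCS table: open space, good condition (grass >75%), soil group B → CN(II) = 61
CN(I) from CN(II)=61: (4.2·61)/(10 − 0.058·61) = 42700/1077 ≈ 39.647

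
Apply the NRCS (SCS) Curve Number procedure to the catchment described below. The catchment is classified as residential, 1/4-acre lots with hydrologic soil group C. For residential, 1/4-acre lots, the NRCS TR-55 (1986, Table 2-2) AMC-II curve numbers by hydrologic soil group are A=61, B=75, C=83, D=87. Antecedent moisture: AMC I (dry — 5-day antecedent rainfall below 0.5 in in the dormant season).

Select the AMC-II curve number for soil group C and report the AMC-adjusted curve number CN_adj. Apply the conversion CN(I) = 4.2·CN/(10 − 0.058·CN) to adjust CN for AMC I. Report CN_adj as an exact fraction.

CN_adj = 174300/2593 ≈ 67.219

NRCS table: residential, 1/4-acre lots, soil group C → CN(II) = 83
Dry (AMC I): CN(I) = 4.2·83/(10 − 0.058·83) = (1743/5)/(2593/500) = 174300/2593 ≈ 67.219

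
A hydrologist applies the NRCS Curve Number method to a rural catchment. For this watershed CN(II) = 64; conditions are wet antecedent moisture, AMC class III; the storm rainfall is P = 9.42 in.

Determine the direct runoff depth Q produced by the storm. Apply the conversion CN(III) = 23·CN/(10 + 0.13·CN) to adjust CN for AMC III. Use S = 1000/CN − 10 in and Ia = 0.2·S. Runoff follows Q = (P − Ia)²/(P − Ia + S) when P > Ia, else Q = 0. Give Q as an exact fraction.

Adjust CN=64 to AMC III: 23·64/(10 + 0.13·64) → 1472 ÷ (458/25) = 18400/229 ≈ 80.349
Max retention: S = 1000/(18400/229) − 10 = 225/92 in (≈ 2.446 in)
Ia = 0.2·(225/92) = 45/92 in ≈ 0.489 in
P − Ia = 9.420 − 0.489 = 20541/2300 ≈ 8.931 in (> 0, runoff occurs)
Runoff Q = (P−Ia)²/(P−Ia+S) = (8.931)²/(8.931+2.446) = 140644227/20060600 ≈ 7.011 in

Q = 140644227/20060600 in ≈ 7.011 in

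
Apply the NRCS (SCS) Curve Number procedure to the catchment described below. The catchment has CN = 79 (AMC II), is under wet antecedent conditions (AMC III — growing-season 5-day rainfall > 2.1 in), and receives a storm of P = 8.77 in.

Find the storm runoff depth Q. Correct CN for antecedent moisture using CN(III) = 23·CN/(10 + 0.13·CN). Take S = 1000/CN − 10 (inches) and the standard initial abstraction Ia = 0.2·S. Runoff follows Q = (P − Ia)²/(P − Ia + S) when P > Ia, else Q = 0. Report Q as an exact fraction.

Adjust CN=79 to AMC III: 23·79/(10 + 0.13·79) → 1817 ÷ (2027/100) = 181700/2027 ≈ 89.640
S = 1000/(181700/2027) − 10 = 2100/1817 in ≈ 1.156 in
Ia = 0.2S: 0.2·1.156 = 0.231 in (exactly 420/1817)
Since P=8.770 > Ia=0.231: effective rainfall P−Ia = 1551509/181700 in
Q = (1551509/181700)²/((1551509/181700) + 2100/1817) = (2407180177081/33014890000)/(1761509/181700) = 2407180177081/320066185300 in ≈ 7.521 in

Q = 2407180177081/320066185300 in ≈ 7.521 in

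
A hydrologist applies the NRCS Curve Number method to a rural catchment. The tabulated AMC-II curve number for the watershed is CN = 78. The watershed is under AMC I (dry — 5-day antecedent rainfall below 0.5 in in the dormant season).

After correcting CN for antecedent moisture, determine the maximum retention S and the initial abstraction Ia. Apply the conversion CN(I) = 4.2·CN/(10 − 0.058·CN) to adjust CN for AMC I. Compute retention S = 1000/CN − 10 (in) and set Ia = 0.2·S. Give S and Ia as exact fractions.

S = 5500/819 in ≈ 6.716 in; Ia = 1100/819 in ≈ 1.343 in

CN(I) from CN(II)=78: (4.2·78)/(10 − 0.058·78) = 81900/1369 ≈ 59.825
Retention S: 1000/CN − 10 with CN=59.825 → S = 5500/819 ≈ 6.716 in
Initial abstraction Ia = S/5 = (5500/819)/5 = 1100/819 ≈ 1.343 in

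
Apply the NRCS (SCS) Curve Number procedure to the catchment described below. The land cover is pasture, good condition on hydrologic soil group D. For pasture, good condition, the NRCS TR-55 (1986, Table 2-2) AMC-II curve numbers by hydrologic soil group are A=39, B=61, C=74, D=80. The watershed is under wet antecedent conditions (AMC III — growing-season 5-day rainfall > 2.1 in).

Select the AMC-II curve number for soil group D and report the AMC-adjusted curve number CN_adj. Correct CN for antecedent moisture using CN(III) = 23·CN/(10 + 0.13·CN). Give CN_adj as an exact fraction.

NRCS table: pasture, good condition, soil group D → CN(II) = 80
Adjust CN=80 to AMC III: 23·80/(10 + 0.13·80) → 1840 ÷ (102/5) = 4600/51 ≈ 90.196

CN_adj = 4600/51 ≈ 90.196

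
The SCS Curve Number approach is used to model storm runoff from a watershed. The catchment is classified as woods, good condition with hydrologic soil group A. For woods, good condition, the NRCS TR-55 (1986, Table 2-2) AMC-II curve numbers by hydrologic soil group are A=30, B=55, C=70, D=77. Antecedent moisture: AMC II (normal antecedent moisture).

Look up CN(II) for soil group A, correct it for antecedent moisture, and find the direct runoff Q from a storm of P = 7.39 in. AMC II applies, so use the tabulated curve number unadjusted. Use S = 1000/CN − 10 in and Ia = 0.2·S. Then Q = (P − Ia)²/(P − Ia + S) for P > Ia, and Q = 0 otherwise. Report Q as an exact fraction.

Q = 667489/2345100 in ≈ 0.285 in

NRCS table: woods, good condition, soil group A → CN(II) = 30
Average conditions: CN = 30 (no AMC adjustment).
Max retention: S = 1000/30 − 10 = 70/3 in (≈ 23.333 in)
Ia = 0.2·(70/3) = 14/3 in ≈ 4.667 in
P − Ia = 7.390 − 4.667 = 817/300 ≈ 2.723 in (> 0, runoff occurs)
Runoff Q = (P−Ia)²/(P−Ia+S) = (2.723)²/(2.723+23.333) = 667489/2345100 ≈ 0.285 in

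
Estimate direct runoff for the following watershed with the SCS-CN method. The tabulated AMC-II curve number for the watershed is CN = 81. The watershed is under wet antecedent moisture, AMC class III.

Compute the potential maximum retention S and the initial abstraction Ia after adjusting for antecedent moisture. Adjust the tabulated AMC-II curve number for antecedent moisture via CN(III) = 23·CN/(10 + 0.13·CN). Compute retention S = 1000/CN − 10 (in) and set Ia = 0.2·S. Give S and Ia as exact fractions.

S = 1900/1863 in ≈ 1.020 in; Ia = 380/1863 in ≈ 0.204 in

Wet (AMC III): CN(III) = 23·81/(10 + 0.13·81) = 1863/(2053/100) = 186300/2053 ≈ 90.745
S = 1000/(186300/2053) − 10 = 1900/1863 in ≈ 1.020 in
Ia = 0.2·(1900/1863) = 380/1863 in ≈ 0.204 in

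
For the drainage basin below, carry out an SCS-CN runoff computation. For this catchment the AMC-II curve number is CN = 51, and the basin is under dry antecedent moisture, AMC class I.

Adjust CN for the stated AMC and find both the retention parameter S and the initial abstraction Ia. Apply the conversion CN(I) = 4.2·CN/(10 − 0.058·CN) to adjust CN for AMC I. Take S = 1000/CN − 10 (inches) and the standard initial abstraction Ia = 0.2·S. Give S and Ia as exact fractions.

Dry (AMC I): CN(I) = 4.2·51/(10 − 0.058·51) = (1071/5)/(3521/500) = 15300/503 ≈ 30.417
S = 1000/(15300/503) − 10 = 3500/153 in ≈ 22.876 in
Ia = 0.2·(3500/153) = 700/153 in ≈ 4.575 in

S = 3500/153 in ≈ 22.876 in; Ia = 700/153 in ≈ 4.575 in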